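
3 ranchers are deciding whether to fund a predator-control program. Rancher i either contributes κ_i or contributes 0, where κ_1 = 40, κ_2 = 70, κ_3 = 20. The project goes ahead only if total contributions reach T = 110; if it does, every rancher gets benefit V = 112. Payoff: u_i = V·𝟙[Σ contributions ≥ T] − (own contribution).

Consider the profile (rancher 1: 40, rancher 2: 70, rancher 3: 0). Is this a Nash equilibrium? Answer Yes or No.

Yes

Total = 110 ≥ 110: provided.
Rancher 1 (pledges 40, payoff 72): dropping to 0 → total 70, payoff 0. No gain.
Rancher 2 (pledges 70, payoff 42): dropping to 0 → total 40, payoff 0. No gain.
Rancher 3 (pledges 0, payoff 112): pledging 20 → total 130, payoff 92. No gain.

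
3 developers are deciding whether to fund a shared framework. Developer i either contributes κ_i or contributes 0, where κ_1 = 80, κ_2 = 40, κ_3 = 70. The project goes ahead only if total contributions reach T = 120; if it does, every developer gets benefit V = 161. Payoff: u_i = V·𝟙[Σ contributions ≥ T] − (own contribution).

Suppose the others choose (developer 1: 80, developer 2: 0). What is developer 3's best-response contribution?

Others' total = 80. Contributing 70 brings total to 150 ≥ 120: gain V − κ_3 = 91.
Best response: 70.

70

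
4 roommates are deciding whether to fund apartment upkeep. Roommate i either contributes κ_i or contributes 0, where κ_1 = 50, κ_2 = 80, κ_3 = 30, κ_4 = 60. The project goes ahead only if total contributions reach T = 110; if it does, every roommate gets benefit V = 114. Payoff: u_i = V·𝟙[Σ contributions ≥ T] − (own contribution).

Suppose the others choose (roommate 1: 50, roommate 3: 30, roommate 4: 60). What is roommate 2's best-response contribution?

0

Others' total = 140 ≥ 110; contributing adds cost 80 for no extra benefit.
Best response: 0.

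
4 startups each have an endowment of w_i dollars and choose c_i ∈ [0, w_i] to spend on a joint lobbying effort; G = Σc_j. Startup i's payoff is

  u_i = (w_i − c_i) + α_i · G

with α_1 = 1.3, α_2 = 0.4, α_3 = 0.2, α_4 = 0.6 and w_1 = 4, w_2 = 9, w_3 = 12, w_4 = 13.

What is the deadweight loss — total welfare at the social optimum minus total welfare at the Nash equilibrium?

51

∂u_i/∂c_i = α_i − 1, so startup i contributes w_i if α_i > 1, else 0.
α_i > 1 for i ∈ {1}; NE contributions (4, 0, 0, 0), G = 4.
W^NE = Σw_i − G^NE + (Σα_i)·G^NE = 38 + 1.5·4 = 44.
Planner: ∂(Σu_j)/∂c_i = Σα_j − 1 = 1.5 > 0, so everyone contributes w_i; G^SO = 38, W^SO = 38 + 1.5·38 = 95.
Deadweight loss = 51.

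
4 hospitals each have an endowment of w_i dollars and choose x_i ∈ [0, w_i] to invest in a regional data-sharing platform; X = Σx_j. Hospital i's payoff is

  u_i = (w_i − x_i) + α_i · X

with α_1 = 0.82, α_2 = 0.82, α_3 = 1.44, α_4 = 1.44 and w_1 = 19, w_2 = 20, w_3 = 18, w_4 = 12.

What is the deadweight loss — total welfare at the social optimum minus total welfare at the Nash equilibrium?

137.28

∂u_i/∂x_i = α_i − 1, so hospital i contributes w_i if α_i > 1, else 0.
α_i > 1 for i ∈ {3, 4}; NE contributions (0, 0, 18, 12), X = 30.
W^NE = Σw_i − X^NE + (Σα_i)·X^NE = 69 + 3.52·30 = 174.6.
Planner: ∂(Σu_j)/∂x_i = Σα_j − 1 = 3.52 > 0, so everyone contributes w_i; X^SO = 69, W^SO = 69 + 3.52·69 = 311.88.
Deadweight loss = 137.28.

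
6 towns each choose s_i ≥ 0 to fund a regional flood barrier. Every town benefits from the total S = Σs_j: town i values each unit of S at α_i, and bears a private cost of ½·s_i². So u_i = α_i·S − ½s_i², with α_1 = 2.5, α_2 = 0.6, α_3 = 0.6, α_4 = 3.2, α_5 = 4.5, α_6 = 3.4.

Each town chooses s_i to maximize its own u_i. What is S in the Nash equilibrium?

Town i's FOC: ∂u_i/∂s_i = α_i − s_i = 0, so s_i* = α_i.
NE contributions = (2.5, 0.6, 0.6, 3.2, 4.5, 3.4); S = 14.8.

14.8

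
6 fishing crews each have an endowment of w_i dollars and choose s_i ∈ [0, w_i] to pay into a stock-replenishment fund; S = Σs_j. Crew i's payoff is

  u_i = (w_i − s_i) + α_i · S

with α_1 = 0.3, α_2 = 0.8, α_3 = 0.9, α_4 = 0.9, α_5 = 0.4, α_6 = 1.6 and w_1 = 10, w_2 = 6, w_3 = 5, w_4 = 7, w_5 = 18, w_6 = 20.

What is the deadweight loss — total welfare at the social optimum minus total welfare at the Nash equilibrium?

∂u_i/∂s_i = α_i − 1, so crew i contributes w_i if α_i > 1, else 0.
α_i > 1 for i ∈ {6}; NE contributions (0, 0, 0, 0, 0, 20), S = 20.
W^NE = Σw_i − S^NE + (Σα_i)·S^NE = 66 + 3.9·20 = 144.
Planner: ∂(Σu_j)/∂s_i = Σα_j − 1 = 3.9 > 0, so everyone contributes w_i; S^SO = 66, W^SO = 66 + 3.9·66 = 323.4.
Deadweight loss = 179.4.

179.4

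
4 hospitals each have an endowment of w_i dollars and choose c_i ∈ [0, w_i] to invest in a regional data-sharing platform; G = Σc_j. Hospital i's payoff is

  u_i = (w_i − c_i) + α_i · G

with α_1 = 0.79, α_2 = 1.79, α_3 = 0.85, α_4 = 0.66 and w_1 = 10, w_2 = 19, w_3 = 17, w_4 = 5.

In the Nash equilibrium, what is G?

∂u_i/∂c_i = α_i − 1, so hospital i contributes w_i if α_i > 1, else 0.
α_i > 1 for i ∈ {2}; NE contributions (0, 19, 0, 0), G = 19.

19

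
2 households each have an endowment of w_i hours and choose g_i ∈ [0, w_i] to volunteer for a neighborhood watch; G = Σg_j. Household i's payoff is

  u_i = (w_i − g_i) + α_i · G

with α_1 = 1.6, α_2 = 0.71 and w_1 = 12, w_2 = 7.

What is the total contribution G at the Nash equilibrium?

12

∂u_i/∂g_i = α_i − 1, so household i contributes w_i if α_i > 1, else 0.
α_i > 1 for i ∈ {1}; NE contributions (12, 0), G = 12.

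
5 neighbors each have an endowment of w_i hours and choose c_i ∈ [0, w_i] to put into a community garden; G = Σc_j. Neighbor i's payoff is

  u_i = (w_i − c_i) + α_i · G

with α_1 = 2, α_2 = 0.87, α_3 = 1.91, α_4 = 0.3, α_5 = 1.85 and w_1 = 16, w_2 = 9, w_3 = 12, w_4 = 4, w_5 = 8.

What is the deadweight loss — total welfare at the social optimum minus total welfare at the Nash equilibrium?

77.09

∂u_i/∂c_i = α_i − 1, so neighbor i contributes w_i if α_i > 1, else 0.
α_i > 1 for i ∈ {1, 3, 5}; NE contributions (16, 0, 12, 0, 8), G = 36.
W^NE = Σw_i − G^NE + (Σα_i)·G^NE = 49 + 5.93·36 = 262.48.
Planner: ∂(Σu_j)/∂c_i = Σα_j − 1 = 5.93 > 0, so everyone contributes w_i; G^SO = 49, W^SO = 49 + 5.93·49 = 339.57.
Deadweight loss = 77.09.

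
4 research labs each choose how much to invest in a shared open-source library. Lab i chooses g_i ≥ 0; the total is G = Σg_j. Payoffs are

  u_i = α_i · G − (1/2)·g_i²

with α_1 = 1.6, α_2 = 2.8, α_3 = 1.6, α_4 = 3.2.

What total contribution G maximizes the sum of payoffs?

Planner FOC: ∂(Σu_j)/∂g_i = (Σα_j) − g_i = 0, so g_i^SO = Σα_j = 9.2 for every i; G^SO = 36.8.

36.8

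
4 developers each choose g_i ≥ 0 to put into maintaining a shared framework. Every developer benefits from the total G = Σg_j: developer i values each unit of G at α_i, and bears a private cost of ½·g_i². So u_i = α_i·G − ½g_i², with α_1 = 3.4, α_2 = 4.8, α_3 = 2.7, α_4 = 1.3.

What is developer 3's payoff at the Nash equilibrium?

Developer i's FOC: ∂u_i/∂g_i = α_i − g_i = 0, so g_i* = α_i.
NE contributions = (3.4, 4.8, 2.7, 1.3); G = 12.2.
u_3 = α_3·G − ½·(g_3)² = 2.7·12.2 − ½·2.7² = 29.295.

29.295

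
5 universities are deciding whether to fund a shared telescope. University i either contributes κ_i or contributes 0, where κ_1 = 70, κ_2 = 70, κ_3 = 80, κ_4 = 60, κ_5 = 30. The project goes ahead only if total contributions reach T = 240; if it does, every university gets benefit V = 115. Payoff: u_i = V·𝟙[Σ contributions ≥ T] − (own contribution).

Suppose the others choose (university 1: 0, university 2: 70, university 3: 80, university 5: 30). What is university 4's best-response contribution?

Others' total = 180. Contributing 60 brings total to 240 ≥ 240: gain V − κ_4 = 55.
Best response: 60.

60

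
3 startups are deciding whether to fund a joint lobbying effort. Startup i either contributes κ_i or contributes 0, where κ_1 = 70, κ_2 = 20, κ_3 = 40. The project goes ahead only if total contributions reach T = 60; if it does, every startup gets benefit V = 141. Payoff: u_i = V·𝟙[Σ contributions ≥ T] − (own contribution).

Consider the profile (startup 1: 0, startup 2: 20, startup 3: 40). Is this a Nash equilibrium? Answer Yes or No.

Yes

Total = 60 ≥ 60: provided.
Startup 1 (pledges 0, payoff 141): pledging 70 → total 130, payoff 71. No gain.
Startup 2 (pledges 20, payoff 121): dropping to 0 → total 40, payoff 0. No gain.
Startup 3 (pledges 40, payoff 101): dropping to 0 → total 20, payoff 0. No gain.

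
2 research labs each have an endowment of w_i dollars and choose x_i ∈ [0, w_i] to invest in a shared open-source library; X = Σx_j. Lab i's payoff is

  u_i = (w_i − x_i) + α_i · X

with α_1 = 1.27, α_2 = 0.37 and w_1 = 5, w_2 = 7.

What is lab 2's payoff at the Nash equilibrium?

∂u_i/∂x_i = α_i − 1, so lab i contributes w_i if α_i > 1, else 0.
α_i > 1 for i ∈ {1}; NE contributions (5, 0), X = 5.
u_2 = (7 − 0) + 0.37·5 = 8.85.

8.85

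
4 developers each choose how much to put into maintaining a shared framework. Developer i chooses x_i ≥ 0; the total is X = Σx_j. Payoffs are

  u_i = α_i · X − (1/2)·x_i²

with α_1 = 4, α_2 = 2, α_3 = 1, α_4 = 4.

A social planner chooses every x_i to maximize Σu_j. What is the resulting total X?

44

Planner FOC: ∂(Σu_j)/∂x_i = (Σα_j) − x_i = 0, so x_i^SO = Σα_j = 11 for every i; X^SO = 44.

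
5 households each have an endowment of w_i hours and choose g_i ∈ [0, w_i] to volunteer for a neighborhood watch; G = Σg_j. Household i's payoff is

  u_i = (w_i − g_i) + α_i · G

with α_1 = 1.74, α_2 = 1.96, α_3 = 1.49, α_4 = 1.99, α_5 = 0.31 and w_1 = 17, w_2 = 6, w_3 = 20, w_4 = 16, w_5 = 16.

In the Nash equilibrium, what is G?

59

∂u_i/∂g_i = α_i − 1, so household i contributes w_i if α_i > 1, else 0.
α_i > 1 for i ∈ {1, 2, 3, 4}; NE contributions (17, 6, 20, 16, 0), G = 59.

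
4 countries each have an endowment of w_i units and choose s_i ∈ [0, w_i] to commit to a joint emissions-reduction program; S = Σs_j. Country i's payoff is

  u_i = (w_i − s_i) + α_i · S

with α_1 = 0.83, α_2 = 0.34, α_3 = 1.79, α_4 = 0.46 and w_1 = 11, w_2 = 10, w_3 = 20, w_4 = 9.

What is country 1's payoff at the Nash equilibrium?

∂u_i/∂s_i = α_i − 1, so country i contributes w_i if α_i > 1, else 0.
α_i > 1 for i ∈ {3}; NE contributions (0, 0, 20, 0), S = 20.
u_1 = (11 − 0) + 0.83·20 = 27.6.

27.6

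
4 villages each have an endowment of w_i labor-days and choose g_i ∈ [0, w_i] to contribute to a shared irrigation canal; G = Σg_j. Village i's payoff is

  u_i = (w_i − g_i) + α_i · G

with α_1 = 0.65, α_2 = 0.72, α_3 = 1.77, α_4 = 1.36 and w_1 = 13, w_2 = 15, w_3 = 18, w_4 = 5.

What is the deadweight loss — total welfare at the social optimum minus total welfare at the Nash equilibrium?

∂u_i/∂g_i = α_i − 1, so village i contributes w_i if α_i > 1, else 0.
α_i > 1 for i ∈ {3, 4}; NE contributions (0, 0, 18, 5), G = 23.
W^NE = Σw_i − G^NE + (Σα_i)·G^NE = 51 + 3.5·23 = 131.5.
Planner: ∂(Σu_j)/∂g_i = Σα_j − 1 = 3.5 > 0, so everyone contributes w_i; G^SO = 51, W^SO = 51 + 3.5·51 = 229.5.
Deadweight loss = 98.

98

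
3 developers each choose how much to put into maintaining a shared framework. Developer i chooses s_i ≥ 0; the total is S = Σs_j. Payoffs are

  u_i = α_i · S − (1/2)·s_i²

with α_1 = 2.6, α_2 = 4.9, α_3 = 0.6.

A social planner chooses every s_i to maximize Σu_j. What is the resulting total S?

24.3

Planner FOC: ∂(Σu_j)/∂s_i = (Σα_j) − s_i = 0, so s_i^SO = Σα_j = 8.1 for every i; S^SO = 24.3.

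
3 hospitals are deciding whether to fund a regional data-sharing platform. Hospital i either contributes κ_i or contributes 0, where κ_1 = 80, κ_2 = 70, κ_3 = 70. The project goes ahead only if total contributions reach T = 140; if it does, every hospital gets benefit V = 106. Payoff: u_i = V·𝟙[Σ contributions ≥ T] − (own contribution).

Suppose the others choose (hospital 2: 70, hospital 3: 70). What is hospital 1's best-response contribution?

Others' total = 140 ≥ 140; contributing adds cost 80 for no extra benefit.
Best response: 0.

0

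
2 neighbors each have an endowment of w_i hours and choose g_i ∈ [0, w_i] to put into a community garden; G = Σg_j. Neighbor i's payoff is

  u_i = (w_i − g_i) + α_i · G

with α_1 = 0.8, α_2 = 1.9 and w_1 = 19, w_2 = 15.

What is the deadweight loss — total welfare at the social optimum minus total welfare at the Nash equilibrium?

∂u_i/∂g_i = α_i − 1, so neighbor i contributes w_i if α_i > 1, else 0.
α_i > 1 for i ∈ {2}; NE contributions (0, 15), G = 15.
W^NE = Σw_i − G^NE + (Σα_i)·G^NE = 34 + 1.7·15 = 59.5.
Planner: ∂(Σu_j)/∂g_i = Σα_j − 1 = 1.7 > 0, so everyone contributes w_i; G^SO = 34, W^SO = 34 + 1.7·34 = 91.8.
Deadweight loss = 32.3.

32.3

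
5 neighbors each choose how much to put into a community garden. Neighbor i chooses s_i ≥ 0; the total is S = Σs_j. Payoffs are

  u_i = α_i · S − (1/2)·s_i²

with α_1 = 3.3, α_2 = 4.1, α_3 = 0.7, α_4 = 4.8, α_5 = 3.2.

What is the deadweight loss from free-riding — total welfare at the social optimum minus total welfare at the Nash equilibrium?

419.55

Neighbor i's FOC: ∂u_i/∂s_i = α_i − s_i = 0, so s_i* = α_i.
NE contributions = (3.3, 4.1, 0.7, 4.8, 3.2); S = 16.1.
W^NE = (Σα)·S − ½Σα_i² = 16.1² − ½·61.47 = 228.475.
Planner sets s_i = Σα_j = 16.1 for every i, so S^SO = 5·16.1 = 80.5.
W^SO = (Σα)·S^SO − ½·5·(Σα)² = (5/2)·16.1² = 648.025.
Deadweight loss = W^SO − W^NE = 419.55.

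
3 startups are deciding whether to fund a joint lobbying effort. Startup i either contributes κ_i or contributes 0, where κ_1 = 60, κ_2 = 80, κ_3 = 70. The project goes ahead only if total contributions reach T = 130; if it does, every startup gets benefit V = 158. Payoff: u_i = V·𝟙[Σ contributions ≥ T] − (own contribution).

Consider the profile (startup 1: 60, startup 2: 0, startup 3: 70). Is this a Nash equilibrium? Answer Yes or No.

Total = 130 ≥ 130: provided.
Startup 1 (pledges 60, payoff 98): dropping to 0 → total 70, payoff 0. No gain.
Startup 2 (pledges 0, payoff 158): pledging 80 → total 210, payoff 78. No gain.
Startup 3 (pledges 70, payoff 88): dropping to 0 → total 60, payoff 0. No gain.

Yes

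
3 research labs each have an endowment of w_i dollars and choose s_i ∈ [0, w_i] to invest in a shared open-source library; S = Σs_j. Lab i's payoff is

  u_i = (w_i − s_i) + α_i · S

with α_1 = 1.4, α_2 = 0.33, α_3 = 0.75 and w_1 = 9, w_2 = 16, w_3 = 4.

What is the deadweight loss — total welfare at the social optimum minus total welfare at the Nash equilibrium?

∂u_i/∂s_i = α_i − 1, so lab i contributes w_i if α_i > 1, else 0.
α_i > 1 for i ∈ {1}; NE contributions (9, 0, 0), S = 9.
W^NE = Σw_i − S^NE + (Σα_i)·S^NE = 29 + 1.48·9 = 42.32.
Planner: ∂(Σu_j)/∂s_i = Σα_j − 1 = 1.48 > 0, so everyone contributes w_i; S^SO = 29, W^SO = 29 + 1.48·29 = 71.92.
Deadweight loss = 29.6.

29.6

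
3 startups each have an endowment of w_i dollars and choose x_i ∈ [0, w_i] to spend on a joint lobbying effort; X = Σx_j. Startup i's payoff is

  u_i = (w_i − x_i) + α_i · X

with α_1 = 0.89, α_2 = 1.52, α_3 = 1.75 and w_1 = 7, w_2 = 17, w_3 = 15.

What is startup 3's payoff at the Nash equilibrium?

∂u_i/∂x_i = α_i − 1, so startup i contributes w_i if α_i > 1, else 0.
α_i > 1 for i ∈ {2, 3}; NE contributions (0, 17, 15), X = 32.
u_3 = (15 − 15) + 1.75·32 = 56.

56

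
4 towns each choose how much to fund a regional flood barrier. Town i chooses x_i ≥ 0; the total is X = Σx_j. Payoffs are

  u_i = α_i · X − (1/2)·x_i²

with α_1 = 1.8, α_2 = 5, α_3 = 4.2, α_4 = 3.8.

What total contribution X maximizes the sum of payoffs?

Planner FOC: ∂(Σu_j)/∂x_i = (Σα_j) − x_i = 0, so x_i^SO = Σα_j = 14.8 for every i; X^SO = 59.2.

59.2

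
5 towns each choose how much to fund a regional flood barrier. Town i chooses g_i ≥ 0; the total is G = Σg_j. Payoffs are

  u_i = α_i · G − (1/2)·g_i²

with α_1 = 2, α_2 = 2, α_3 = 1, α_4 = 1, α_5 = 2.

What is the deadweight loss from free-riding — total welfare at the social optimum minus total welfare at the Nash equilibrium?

Town i's FOC: ∂u_i/∂g_i = α_i − g_i = 0, so g_i* = α_i.
NE contributions = (2, 2, 1, 1, 2); G = 8.
W^NE = (Σα)·G − ½Σα_i² = 8² − ½·14 = 57.
Planner sets g_i = Σα_j = 8 for every i, so G^SO = 5·8 = 40.
W^SO = (Σα)·G^SO − ½·5·(Σα)² = (5/2)·8² = 160.
Deadweight loss = W^SO − W^NE = 103.

103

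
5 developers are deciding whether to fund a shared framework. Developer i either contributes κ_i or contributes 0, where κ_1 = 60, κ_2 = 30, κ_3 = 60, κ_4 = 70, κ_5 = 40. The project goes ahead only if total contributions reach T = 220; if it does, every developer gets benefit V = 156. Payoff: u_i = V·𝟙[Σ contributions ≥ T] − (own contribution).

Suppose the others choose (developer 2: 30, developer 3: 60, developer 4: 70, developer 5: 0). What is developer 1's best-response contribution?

Others' total = 160. Contributing 60 brings total to 220 ≥ 220: gain V − κ_1 = 96.
Best response: 60.

60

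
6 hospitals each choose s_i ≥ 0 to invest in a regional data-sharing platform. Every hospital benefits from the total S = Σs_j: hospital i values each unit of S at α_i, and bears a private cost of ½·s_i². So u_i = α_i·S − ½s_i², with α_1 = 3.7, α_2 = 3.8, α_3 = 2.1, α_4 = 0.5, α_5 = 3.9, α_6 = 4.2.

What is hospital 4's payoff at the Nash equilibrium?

Hospital i's FOC: ∂u_i/∂s_i = α_i − s_i = 0, so s_i* = α_i.
NE contributions = (3.7, 3.8, 2.1, 0.5, 3.9, 4.2); S = 18.2.
u_4 = α_4·S − ½·(s_4)² = 0.5·18.2 − ½·0.5² = 8.975.

8.975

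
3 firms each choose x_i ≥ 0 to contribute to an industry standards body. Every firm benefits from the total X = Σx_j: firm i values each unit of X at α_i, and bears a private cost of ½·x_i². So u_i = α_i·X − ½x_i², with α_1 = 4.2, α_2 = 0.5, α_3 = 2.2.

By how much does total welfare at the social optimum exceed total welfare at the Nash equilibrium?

Firm i's FOC: ∂u_i/∂x_i = α_i − x_i = 0, so x_i* = α_i.
NE contributions = (4.2, 0.5, 2.2); X = 6.9.
W^NE = (Σα)·X − ½Σα_i² = 6.9² − ½·22.73 = 36.245.
Planner sets x_i = Σα_j = 6.9 for every i, so X^SO = 3·6.9 = 20.7.
W^SO = (Σα)·X^SO − ½·3·(Σα)² = (3/2)·6.9² = 71.415.
Deadweight loss = W^SO − W^NE = 35.17.

35.17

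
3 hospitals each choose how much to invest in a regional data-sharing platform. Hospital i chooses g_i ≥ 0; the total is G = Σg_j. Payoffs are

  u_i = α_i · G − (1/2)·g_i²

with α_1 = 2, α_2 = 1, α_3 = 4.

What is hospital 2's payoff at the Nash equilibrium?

6.5

Hospital i's FOC: ∂u_i/∂g_i = α_i − g_i = 0, so g_i* = α_i.
NE contributions = (2, 1, 4); G = 7.
u_2 = α_2·G − ½·(g_2)² = 1·7 − ½·1² = 6.5.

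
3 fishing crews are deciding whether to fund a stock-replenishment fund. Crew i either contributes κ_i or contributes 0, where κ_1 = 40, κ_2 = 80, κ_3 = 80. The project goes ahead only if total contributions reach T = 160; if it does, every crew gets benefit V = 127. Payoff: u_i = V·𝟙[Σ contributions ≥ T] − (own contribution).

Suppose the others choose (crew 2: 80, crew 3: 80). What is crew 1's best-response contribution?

Others' total = 160 ≥ 160; contributing adds cost 40 for no extra benefit.
Best response: 0.

0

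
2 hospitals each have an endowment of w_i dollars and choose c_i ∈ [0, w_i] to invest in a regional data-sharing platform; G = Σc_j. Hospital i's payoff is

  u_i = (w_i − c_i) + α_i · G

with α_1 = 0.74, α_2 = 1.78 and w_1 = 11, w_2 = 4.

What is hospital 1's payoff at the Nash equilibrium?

13.96

∂u_i/∂c_i = α_i − 1, so hospital i contributes w_i if α_i > 1, else 0.
α_i > 1 for i ∈ {2}; NE contributions (0, 4), G = 4.
u_1 = (11 − 0) + 0.74·4 = 13.96.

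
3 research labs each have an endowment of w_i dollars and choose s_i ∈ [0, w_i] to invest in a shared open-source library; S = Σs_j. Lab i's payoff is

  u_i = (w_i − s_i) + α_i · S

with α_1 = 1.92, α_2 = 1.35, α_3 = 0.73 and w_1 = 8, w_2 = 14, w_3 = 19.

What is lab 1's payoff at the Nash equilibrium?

∂u_i/∂s_i = α_i − 1, so lab i contributes w_i if α_i > 1, else 0.
α_i > 1 for i ∈ {1, 2}; NE contributions (8, 14, 0), S = 22.
u_1 = (8 − 8) + 1.92·22 = 42.24.

42.24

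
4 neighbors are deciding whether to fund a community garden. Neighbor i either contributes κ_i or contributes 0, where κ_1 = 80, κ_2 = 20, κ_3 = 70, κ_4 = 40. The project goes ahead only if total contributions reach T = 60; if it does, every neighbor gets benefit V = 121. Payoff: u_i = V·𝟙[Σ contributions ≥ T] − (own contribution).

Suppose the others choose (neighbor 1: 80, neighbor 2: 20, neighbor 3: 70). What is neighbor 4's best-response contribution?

0

Others' total = 170 ≥ 60; contributing adds cost 40 for no extra benefit.
Best response: 0.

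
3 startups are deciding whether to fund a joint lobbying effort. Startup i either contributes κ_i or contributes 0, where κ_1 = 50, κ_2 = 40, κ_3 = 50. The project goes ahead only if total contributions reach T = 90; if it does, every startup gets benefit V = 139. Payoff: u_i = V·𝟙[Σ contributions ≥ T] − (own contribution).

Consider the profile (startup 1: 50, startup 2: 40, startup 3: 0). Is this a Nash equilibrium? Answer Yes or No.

Total = 90 ≥ 90: provided.
Startup 1 (pledges 50, payoff 89): dropping to 0 → total 40, payoff 0. No gain.
Startup 2 (pledges 40, payoff 99): dropping to 0 → total 50, payoff 0. No gain.
Startup 3 (pledges 0, payoff 139): pledging 50 → total 140, payoff 89. No gain.

Yes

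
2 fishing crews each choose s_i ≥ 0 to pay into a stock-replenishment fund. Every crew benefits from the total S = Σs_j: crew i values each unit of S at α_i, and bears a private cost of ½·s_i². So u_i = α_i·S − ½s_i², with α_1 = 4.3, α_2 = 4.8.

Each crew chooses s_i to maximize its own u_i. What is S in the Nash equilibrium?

Crew i's FOC: ∂u_i/∂s_i = α_i − s_i = 0, so s_i* = α_i.
NE contributions = (4.3, 4.8); S = 9.1.

9.1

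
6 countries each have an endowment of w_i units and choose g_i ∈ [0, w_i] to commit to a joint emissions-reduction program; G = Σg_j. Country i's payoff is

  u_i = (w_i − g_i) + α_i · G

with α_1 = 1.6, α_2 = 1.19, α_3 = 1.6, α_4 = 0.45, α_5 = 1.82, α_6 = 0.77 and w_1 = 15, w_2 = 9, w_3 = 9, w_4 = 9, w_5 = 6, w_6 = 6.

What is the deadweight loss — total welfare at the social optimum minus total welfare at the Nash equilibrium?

∂u_i/∂g_i = α_i − 1, so country i contributes w_i if α_i > 1, else 0.
α_i > 1 for i ∈ {1, 2, 3, 5}; NE contributions (15, 9, 9, 0, 6, 0), G = 39.
W^NE = Σw_i − G^NE + (Σα_i)·G^NE = 54 + 6.43·39 = 304.77.
Planner: ∂(Σu_j)/∂g_i = Σα_j − 1 = 6.43 > 0, so everyone contributes w_i; G^SO = 54, W^SO = 54 + 6.43·54 = 401.22.
Deadweight loss = 96.45.

96.45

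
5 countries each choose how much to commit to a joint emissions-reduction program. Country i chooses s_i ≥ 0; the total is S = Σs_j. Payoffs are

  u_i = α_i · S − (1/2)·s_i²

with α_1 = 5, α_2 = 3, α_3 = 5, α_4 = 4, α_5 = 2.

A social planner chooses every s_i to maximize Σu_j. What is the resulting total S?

95

Planner FOC: ∂(Σu_j)/∂s_i = (Σα_j) − s_i = 0, so s_i^SO = Σα_j = 19 for every i; S^SO = 95.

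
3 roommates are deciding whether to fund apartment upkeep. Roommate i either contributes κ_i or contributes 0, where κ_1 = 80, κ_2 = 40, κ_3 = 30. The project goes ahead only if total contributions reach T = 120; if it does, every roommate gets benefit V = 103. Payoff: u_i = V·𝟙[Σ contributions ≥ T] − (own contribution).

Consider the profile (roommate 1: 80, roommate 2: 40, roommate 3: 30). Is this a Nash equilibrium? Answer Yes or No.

No

Total = 150 ≥ 120: provided.
Roommate 1 (pledges 80, payoff 23): dropping to 0 → total 70, payoff 0. No gain.
Roommate 2 (pledges 40, payoff 63): dropping to 0 → total 110, payoff 0. No gain.
Roommate 3 (pledges 30, payoff 73): dropping to 0 → total 120, payoff 103. Profitable deviation.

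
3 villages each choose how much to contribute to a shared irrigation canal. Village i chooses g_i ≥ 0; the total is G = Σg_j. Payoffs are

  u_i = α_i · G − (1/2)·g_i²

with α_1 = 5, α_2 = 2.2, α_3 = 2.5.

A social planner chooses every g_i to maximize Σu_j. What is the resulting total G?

Planner FOC: ∂(Σu_j)/∂g_i = (Σα_j) − g_i = 0, so g_i^SO = Σα_j = 9.7 for every i; G^SO = 29.1.

29.1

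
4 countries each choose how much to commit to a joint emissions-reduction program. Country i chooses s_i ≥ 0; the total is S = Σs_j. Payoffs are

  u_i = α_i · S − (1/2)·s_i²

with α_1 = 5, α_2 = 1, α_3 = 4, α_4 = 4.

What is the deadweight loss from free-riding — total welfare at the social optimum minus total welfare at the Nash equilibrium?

225

Country i's FOC: ∂u_i/∂s_i = α_i − s_i = 0, so s_i* = α_i.
NE contributions = (5, 1, 4, 4); S = 14.
W^NE = (Σα)·S − ½Σα_i² = 14² − ½·58 = 167.
Planner sets s_i = Σα_j = 14 for every i, so S^SO = 4·14 = 56.
W^SO = (Σα)·S^SO − ½·4·(Σα)² = (4/2)·14² = 392.
Deadweight loss = W^SO − W^NE = 225.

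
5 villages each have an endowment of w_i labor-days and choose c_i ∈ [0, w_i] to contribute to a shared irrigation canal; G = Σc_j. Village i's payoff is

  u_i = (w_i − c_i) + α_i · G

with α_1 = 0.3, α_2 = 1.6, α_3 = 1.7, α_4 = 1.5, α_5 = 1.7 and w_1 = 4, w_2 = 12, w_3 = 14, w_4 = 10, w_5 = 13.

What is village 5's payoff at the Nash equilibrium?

∂u_i/∂c_i = α_i − 1, so village i contributes w_i if α_i > 1, else 0.
α_i > 1 for i ∈ {2, 3, 4, 5}; NE contributions (0, 12, 14, 10, 13), G = 49.
u_5 = (13 − 13) + 1.7·49 = 83.3.

83.3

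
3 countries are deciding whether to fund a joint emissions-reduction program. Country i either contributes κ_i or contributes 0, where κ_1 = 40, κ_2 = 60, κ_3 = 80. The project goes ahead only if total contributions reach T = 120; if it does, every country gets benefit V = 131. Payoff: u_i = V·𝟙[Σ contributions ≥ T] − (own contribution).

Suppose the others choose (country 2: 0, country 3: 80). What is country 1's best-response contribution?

40

Others' total = 80. Contributing 40 brings total to 120 ≥ 120: gain V − κ_1 = 91.
Best response: 40.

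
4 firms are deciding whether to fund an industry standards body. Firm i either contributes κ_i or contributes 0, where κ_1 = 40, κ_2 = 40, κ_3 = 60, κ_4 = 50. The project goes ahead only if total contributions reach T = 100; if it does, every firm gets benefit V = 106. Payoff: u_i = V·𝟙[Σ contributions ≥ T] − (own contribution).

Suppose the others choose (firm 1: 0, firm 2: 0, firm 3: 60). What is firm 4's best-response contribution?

Others' total = 60. Contributing 50 brings total to 110 ≥ 100: gain V − κ_4 = 56.
Best response: 50.

50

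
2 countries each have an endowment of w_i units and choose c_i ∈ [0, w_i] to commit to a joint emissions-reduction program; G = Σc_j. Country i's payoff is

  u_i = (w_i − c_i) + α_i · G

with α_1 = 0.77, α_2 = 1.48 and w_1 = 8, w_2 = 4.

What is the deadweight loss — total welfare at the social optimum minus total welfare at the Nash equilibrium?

10

∂u_i/∂c_i = α_i − 1, so country i contributes w_i if α_i > 1, else 0.
α_i > 1 for i ∈ {2}; NE contributions (0, 4), G = 4.
W^NE = Σw_i − G^NE + (Σα_i)·G^NE = 12 + 1.25·4 = 17.
Planner: ∂(Σu_j)/∂c_i = Σα_j − 1 = 1.25 > 0, so everyone contributes w_i; G^SO = 12, W^SO = 12 + 1.25·12 = 27.
Deadweight loss = 10.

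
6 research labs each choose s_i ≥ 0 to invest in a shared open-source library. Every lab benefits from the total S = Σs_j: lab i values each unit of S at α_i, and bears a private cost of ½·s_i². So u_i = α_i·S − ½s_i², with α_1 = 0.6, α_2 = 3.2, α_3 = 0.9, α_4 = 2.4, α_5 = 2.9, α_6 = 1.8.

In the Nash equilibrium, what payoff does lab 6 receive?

19.62

Lab i's FOC: ∂u_i/∂s_i = α_i − s_i = 0, so s_i* = α_i.
NE contributions = (0.6, 3.2, 0.9, 2.4, 2.9, 1.8); S = 11.8.
u_6 = α_6·S − ½·(s_6)² = 1.8·11.8 − ½·1.8² = 19.62.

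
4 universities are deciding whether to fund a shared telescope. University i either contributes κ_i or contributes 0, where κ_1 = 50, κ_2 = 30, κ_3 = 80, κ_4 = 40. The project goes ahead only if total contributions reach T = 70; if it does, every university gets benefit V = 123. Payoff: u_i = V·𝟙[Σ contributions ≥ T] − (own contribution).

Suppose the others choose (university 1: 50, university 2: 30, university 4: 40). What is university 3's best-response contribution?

0

Others' total = 120 ≥ 70; contributing adds cost 80 for no extra benefit.
Best response: 0.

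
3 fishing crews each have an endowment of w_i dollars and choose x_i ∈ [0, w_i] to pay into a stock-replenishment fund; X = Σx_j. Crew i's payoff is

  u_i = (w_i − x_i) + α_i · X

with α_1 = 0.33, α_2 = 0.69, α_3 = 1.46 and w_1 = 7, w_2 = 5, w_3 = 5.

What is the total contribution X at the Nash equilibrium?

∂u_i/∂x_i = α_i − 1, so crew i contributes w_i if α_i > 1, else 0.
α_i > 1 for i ∈ {3}; NE contributions (0, 0, 5), X = 5.

5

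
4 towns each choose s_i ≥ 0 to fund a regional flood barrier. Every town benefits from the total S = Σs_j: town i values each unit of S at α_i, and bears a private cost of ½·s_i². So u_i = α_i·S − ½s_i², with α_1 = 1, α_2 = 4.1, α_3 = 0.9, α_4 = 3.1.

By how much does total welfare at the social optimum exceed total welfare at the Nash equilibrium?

Town i's FOC: ∂u_i/∂s_i = α_i − s_i = 0, so s_i* = α_i.
NE contributions = (1, 4.1, 0.9, 3.1); S = 9.1.
W^NE = (Σα)·S − ½Σα_i² = 9.1² − ½·28.23 = 68.695.
Planner sets s_i = Σα_j = 9.1 for every i, so S^SO = 4·9.1 = 36.4.
W^SO = (Σα)·S^SO − ½·4·(Σα)² = (4/2)·9.1² = 165.62.
Deadweight loss = W^SO − W^NE = 96.925.

96.925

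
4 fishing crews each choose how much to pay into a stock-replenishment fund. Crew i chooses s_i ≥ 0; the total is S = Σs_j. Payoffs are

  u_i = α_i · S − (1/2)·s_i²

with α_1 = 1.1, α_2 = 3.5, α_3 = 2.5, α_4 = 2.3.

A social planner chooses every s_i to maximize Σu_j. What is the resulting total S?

Planner FOC: ∂(Σu_j)/∂s_i = (Σα_j) − s_i = 0, so s_i^SO = Σα_j = 9.4 for every i; S^SO = 37.6.

37.6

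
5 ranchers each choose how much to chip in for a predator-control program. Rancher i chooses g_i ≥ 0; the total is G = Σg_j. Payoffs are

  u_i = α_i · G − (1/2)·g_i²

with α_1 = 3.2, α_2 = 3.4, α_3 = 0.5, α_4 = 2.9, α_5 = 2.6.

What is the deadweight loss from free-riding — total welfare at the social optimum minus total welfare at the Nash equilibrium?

256.75

Rancher i's FOC: ∂u_i/∂g_i = α_i − g_i = 0, so g_i* = α_i.
NE contributions = (3.2, 3.4, 0.5, 2.9, 2.6); G = 12.6.
W^NE = (Σα)·G − ½Σα_i² = 12.6² − ½·37.22 = 140.15.
Planner sets g_i = Σα_j = 12.6 for every i, so G^SO = 5·12.6 = 63.
W^SO = (Σα)·G^SO − ½·5·(Σα)² = (5/2)·12.6² = 396.9.
Deadweight loss = W^SO − W^NE = 256.75.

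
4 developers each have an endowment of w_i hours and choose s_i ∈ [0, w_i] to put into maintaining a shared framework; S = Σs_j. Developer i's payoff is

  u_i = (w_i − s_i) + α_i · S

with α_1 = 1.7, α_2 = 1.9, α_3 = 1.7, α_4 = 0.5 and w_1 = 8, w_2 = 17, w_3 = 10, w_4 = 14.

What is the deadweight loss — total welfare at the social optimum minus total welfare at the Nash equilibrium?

67.2

∂u_i/∂s_i = α_i − 1, so developer i contributes w_i if α_i > 1, else 0.
α_i > 1 for i ∈ {1, 2, 3}; NE contributions (8, 17, 10, 0), S = 35.
W^NE = Σw_i − S^NE + (Σα_i)·S^NE = 49 + 4.8·35 = 217.
Planner: ∂(Σu_j)/∂s_i = Σα_j − 1 = 4.8 > 0, so everyone contributes w_i; S^SO = 49, W^SO = 49 + 4.8·49 = 284.2.
Deadweight loss = 67.2.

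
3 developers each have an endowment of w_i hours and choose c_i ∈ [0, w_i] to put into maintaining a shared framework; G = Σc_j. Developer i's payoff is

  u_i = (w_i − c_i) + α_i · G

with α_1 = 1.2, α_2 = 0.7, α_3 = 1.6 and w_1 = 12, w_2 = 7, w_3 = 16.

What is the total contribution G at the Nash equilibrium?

∂u_i/∂c_i = α_i − 1, so developer i contributes w_i if α_i > 1, else 0.
α_i > 1 for i ∈ {1, 3}; NE contributions (12, 0, 16), G = 28.

28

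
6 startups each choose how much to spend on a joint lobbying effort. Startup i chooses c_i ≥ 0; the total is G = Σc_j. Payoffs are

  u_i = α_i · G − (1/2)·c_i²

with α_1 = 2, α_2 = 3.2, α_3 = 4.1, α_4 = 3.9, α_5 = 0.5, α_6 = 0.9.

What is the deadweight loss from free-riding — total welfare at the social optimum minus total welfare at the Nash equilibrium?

Startup i's FOC: ∂u_i/∂c_i = α_i − c_i = 0, so c_i* = α_i.
NE contributions = (2, 3.2, 4.1, 3.9, 0.5, 0.9); G = 14.6.
W^NE = (Σα)·G − ½Σα_i² = 14.6² − ½·47.32 = 189.5.
Planner sets c_i = Σα_j = 14.6 for every i, so G^SO = 6·14.6 = 87.6.
W^SO = (Σα)·G^SO − ½·6·(Σα)² = (6/2)·14.6² = 639.48.
Deadweight loss = W^SO − W^NE = 449.98.

449.98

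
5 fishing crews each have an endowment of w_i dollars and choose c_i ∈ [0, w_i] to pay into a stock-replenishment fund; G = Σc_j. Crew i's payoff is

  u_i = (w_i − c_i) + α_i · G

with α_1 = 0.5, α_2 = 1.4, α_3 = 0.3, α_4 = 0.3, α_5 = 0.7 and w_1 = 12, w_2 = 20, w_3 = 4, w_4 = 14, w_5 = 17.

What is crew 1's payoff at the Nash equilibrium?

22

∂u_i/∂c_i = α_i − 1, so crew i contributes w_i if α_i > 1, else 0.
α_i > 1 for i ∈ {2}; NE contributions (0, 20, 0, 0, 0), G = 20.
u_1 = (12 − 0) + 0.5·20 = 22.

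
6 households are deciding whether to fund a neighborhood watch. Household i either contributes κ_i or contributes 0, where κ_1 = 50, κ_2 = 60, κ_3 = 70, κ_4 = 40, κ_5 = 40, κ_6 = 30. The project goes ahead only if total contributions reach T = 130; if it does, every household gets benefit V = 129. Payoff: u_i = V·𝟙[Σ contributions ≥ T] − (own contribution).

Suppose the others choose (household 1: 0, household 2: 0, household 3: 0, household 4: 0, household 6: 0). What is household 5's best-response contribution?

Others' total = 0. Even contributing 40 gives 40 < 130: no benefit either way.
Best response: 0.

0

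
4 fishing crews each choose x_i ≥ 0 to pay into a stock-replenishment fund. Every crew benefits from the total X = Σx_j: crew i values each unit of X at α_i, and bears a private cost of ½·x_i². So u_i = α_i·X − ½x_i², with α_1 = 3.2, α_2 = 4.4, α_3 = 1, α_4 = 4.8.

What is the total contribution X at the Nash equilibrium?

Crew i's FOC: ∂u_i/∂x_i = α_i − x_i = 0, so x_i* = α_i.
NE contributions = (3.2, 4.4, 1, 4.8); X = 13.4.

13.4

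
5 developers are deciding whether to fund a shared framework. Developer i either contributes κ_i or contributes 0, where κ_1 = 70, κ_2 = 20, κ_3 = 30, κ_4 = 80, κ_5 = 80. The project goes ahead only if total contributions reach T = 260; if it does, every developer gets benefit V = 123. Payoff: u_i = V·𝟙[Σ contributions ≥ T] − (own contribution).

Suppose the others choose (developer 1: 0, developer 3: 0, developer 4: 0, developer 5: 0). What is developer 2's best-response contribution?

Others' total = 0. Even contributing 20 gives 20 < 260: no benefit either way.
Best response: 0.

0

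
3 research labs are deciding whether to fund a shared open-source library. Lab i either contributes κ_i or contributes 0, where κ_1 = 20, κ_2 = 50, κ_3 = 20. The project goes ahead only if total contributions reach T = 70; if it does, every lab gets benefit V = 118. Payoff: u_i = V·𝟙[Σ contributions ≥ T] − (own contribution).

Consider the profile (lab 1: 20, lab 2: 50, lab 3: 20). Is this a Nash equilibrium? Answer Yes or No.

Total = 90 ≥ 70: provided.
Lab 1 (pledges 20, payoff 98): dropping to 0 → total 70, payoff 118. Profitable deviation.

No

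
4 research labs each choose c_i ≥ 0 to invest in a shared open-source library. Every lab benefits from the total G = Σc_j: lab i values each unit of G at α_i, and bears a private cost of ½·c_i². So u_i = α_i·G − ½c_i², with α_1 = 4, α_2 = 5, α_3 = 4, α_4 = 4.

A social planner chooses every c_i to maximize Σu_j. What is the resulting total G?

68

Planner FOC: ∂(Σu_j)/∂c_i = (Σα_j) − c_i = 0, so c_i^SO = Σα_j = 17 for every i; G^SO = 68.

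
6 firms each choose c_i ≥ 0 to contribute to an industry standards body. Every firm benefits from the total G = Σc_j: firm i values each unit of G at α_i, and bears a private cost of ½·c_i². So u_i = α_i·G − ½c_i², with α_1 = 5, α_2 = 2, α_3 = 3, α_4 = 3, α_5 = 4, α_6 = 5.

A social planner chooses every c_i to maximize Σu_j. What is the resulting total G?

Planner FOC: ∂(Σu_j)/∂c_i = (Σα_j) − c_i = 0, so c_i^SO = Σα_j = 22 for every i; G^SO = 132.

132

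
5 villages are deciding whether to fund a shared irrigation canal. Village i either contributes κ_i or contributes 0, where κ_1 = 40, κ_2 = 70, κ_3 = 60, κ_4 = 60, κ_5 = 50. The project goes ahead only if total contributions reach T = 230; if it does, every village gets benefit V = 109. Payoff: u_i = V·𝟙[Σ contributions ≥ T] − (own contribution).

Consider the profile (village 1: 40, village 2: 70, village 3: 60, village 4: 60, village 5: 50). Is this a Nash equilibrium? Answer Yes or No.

Total = 280 ≥ 230: provided.
Village 1 (pledges 40, payoff 69): dropping to 0 → total 240, payoff 109. Profitable deviation.

No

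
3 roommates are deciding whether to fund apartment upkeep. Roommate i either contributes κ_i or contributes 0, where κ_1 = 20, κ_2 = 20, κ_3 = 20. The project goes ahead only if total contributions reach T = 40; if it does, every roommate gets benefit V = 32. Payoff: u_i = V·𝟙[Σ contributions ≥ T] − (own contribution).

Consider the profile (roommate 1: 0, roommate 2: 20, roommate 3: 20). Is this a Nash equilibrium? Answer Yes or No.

Yes

Total = 40 ≥ 40: provided.
Roommate 1 (pledges 0, payoff 32): pledging 20 → total 60, payoff 12. No gain.
Roommate 2 (pledges 20, payoff 12): dropping to 0 → total 20, payoff 0. No gain.
Roommate 3 (pledges 20, payoff 12): dropping to 0 → total 20, payoff 0. No gain.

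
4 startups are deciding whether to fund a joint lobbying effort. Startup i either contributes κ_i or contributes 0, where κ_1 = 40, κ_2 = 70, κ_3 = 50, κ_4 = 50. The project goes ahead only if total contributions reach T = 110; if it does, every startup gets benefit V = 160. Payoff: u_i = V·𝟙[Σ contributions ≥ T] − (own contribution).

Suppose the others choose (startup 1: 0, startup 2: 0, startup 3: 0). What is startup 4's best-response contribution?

0

Others' total = 0. Even contributing 50 gives 50 < 110: no benefit either way.
Best response: 0.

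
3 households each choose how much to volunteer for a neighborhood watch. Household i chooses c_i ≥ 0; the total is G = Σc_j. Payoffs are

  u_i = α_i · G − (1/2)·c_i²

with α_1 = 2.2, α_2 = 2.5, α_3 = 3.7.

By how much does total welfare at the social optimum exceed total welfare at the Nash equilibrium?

47.67

Household i's FOC: ∂u_i/∂c_i = α_i − c_i = 0, so c_i* = α_i.
NE contributions = (2.2, 2.5, 3.7); G = 8.4.
W^NE = (Σα)·G − ½Σα_i² = 8.4² − ½·24.78 = 58.17.
Planner sets c_i = Σα_j = 8.4 for every i, so G^SO = 3·8.4 = 25.2.
W^SO = (Σα)·G^SO − ½·3·(Σα)² = (3/2)·8.4² = 105.84.
Deadweight loss = W^SO − W^NE = 47.67.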